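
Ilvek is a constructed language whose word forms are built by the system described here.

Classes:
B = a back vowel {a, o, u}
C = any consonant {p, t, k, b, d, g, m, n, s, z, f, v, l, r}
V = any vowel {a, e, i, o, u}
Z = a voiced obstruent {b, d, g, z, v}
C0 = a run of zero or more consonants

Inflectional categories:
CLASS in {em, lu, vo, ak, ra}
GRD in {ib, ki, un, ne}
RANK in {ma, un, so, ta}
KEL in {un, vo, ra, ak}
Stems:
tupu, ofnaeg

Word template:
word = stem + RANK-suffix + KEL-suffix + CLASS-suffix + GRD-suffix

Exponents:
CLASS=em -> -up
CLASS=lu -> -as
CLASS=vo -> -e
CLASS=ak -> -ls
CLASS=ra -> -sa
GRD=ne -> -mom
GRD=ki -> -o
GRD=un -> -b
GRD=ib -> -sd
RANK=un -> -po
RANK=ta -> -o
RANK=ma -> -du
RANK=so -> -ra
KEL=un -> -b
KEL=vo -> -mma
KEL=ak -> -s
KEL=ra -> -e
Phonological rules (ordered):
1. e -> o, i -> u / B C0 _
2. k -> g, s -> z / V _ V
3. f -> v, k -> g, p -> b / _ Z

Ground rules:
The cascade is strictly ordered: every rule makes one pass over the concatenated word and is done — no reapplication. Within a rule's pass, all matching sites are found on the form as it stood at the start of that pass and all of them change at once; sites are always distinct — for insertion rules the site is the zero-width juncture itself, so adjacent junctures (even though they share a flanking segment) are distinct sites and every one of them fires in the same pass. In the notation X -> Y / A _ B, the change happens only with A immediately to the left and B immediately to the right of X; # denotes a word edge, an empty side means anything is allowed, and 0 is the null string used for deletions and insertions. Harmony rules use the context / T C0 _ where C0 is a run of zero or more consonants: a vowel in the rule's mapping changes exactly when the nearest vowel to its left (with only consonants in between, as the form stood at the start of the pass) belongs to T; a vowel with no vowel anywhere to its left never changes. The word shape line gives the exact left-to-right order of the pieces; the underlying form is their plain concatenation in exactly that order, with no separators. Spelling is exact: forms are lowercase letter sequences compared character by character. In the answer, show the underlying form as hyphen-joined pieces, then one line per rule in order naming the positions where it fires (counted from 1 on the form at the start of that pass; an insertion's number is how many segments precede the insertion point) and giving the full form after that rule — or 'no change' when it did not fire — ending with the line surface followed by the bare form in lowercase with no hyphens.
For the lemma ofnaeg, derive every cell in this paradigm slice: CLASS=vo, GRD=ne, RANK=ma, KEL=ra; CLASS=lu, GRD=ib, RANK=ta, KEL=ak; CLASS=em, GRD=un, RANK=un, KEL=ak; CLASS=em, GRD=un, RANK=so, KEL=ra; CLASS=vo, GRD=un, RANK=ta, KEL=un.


cell CLASS=vo, GRD=ne, RANK=ma, KEL=ra:
underlying: ofnaeg-du-e-e-mom
1. e -> o, i -> u / B C0 _: fires at position(s) 5, 9: ofnaogduoemom
2. k -> g, s -> z / V _ V: no change
3. f -> v, k -> g, p -> b / _ Z: no change
surface: ofnaogduoemom

cell CLASS=lu, GRD=ib, RANK=ta, KEL=ak:
underlying: ofnaeg-o-s-as-sd
1. e -> o, i -> u / B C0 _: fires at position(s) 5: ofnaogosassd
2. k -> g, s -> z / V _ V: fires at position(s) 8: ofnaogozassd
3. f -> v, k -> g, p -> b / _ Z: no change
surface: ofnaogozassd

cell CLASS=em, GRD=un, RANK=un, KEL=ak:
underlying: ofnaeg-po-s-up-b
1. e -> o, i -> u / B C0 _: fires at position(s) 5: ofnaogposupb
2. k -> g, s -> z / V _ V: fires at position(s) 9: ofnaogpozupb
3. f -> v, k -> g, p -> b / _ Z: fires at position(s) 11: ofnaogpozubb
surface: ofnaogpozubb

cell CLASS=em, GRD=un, RANK=so, KEL=ra:
underlying: ofnaeg-ra-e-up-b
1. e -> o, i -> u / B C0 _: fires at position(s) 5, 9: ofnaograoupb
2. k -> g, s -> z / V _ V: no change
3. f -> v, k -> g, p -> b / _ Z: fires at position(s) 11: ofnaograoubb
surface: ofnaograoubb

cell CLASS=vo, GRD=un, RANK=ta, KEL=un:
underlying: ofnaeg-o-b-e-b
1. e -> o, i -> u / B C0 _: fires at position(s) 5, 9: ofnaogobob
2. k -> g, s -> z / V _ V: no change
3. f -> v, k -> g, p -> b / _ Z: no change
surface: ofnaogobob


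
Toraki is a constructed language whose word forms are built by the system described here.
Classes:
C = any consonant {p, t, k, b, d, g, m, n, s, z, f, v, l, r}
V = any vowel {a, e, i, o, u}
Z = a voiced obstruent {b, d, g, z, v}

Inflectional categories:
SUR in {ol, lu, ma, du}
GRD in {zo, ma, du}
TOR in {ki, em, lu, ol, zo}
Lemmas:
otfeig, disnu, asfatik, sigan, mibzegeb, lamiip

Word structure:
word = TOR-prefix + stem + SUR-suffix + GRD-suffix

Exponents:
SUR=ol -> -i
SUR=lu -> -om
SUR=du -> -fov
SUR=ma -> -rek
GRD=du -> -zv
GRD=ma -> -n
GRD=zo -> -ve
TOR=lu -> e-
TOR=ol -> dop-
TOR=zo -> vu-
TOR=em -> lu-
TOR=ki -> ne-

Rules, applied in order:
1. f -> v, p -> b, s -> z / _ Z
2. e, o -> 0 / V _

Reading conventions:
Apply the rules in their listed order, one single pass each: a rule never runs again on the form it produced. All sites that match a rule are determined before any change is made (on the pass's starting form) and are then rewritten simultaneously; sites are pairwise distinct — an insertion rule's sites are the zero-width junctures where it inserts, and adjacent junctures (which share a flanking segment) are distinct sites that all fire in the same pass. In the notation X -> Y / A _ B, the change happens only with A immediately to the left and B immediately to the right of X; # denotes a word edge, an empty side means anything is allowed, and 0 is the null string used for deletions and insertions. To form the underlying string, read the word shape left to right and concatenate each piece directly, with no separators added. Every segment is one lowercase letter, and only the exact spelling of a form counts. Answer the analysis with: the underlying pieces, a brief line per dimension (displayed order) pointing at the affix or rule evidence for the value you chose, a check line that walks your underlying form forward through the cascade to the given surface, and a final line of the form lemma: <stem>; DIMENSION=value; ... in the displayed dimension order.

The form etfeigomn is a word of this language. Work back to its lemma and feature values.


underlying: e-otfeig-om-n
SUR=lu - signalled by the affix -om
GRD=ma - signalled by the affix -n
TOR=lu - signalled by the affix e-
check: eotfeigomn -> eotfeigomn -> etfeigomn
lemma: otfeig; SUR=lu; GRD=ma; TOR=lu


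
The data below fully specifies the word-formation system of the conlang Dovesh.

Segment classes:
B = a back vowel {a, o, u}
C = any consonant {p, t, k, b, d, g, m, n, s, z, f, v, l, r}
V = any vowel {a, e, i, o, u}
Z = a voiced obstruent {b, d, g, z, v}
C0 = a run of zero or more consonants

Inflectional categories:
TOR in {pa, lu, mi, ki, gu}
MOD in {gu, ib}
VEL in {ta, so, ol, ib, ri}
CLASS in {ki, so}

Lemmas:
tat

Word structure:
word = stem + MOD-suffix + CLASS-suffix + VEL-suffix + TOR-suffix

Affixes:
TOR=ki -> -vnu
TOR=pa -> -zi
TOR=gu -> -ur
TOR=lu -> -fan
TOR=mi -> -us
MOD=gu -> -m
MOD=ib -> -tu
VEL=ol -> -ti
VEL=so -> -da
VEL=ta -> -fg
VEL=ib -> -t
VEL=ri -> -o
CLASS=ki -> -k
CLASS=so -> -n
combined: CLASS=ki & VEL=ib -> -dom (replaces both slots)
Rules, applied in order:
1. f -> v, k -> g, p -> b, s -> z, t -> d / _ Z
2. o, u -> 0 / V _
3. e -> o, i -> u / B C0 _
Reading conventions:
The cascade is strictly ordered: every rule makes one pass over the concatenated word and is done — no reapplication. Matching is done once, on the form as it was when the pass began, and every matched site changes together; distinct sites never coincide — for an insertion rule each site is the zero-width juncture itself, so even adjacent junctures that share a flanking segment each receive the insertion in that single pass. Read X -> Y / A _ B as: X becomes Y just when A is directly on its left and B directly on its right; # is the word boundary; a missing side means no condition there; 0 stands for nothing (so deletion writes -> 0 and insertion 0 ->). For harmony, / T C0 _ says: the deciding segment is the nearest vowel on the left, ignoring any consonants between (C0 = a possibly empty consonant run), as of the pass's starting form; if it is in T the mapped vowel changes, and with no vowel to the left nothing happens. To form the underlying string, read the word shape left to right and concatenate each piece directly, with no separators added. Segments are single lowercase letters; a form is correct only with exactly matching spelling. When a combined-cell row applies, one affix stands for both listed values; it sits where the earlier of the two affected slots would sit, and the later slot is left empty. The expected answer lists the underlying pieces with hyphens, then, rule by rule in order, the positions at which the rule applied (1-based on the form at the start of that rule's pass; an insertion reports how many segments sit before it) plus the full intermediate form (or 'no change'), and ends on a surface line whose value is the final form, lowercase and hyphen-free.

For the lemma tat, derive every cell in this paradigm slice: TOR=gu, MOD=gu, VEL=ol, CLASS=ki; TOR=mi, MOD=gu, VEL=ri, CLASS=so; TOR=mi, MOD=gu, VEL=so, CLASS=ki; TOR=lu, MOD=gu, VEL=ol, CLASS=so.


cell TOR=gu, MOD=gu, VEL=ol, CLASS=ki:
underlying: tat-m-k-ti-ur
1. f -> v, k -> g, p -> b, s -> z, t -> d / _ Z: no change
2. o, u -> 0 / V _: fires at position(s) 8: tatmktir
3. e -> o, i -> u / B C0 _: fires at position(s) 7: tatmktur
surface: tatmktur

cell TOR=mi, MOD=gu, VEL=ri, CLASS=so:
underlying: tat-m-n-o-us
1. f -> v, k -> g, p -> b, s -> z, t -> d / _ Z: no change
2. o, u -> 0 / V _: fires at position(s) 7: tatmnos
3. e -> o, i -> u / B C0 _: no change
surface: tatmnos

cell TOR=mi, MOD=gu, VEL=so, CLASS=ki:
underlying: tat-m-k-da-us
1. f -> v, k -> g, p -> b, s -> z, t -> d / _ Z: fires at position(s) 5: tatmgdaus
2. o, u -> 0 / V _: fires at position(s) 8: tatmgdas
3. e -> o, i -> u / B C0 _: no change
surface: tatmgdas

cell TOR=lu, MOD=gu, VEL=ol, CLASS=so:
underlying: tat-m-n-ti-fan
1. f -> v, k -> g, p -> b, s -> z, t -> d / _ Z: no change
2. o, u -> 0 / V _: no change
3. e -> o, i -> u / B C0 _: fires at position(s) 7: tatmntufan
surface: tatmntufan


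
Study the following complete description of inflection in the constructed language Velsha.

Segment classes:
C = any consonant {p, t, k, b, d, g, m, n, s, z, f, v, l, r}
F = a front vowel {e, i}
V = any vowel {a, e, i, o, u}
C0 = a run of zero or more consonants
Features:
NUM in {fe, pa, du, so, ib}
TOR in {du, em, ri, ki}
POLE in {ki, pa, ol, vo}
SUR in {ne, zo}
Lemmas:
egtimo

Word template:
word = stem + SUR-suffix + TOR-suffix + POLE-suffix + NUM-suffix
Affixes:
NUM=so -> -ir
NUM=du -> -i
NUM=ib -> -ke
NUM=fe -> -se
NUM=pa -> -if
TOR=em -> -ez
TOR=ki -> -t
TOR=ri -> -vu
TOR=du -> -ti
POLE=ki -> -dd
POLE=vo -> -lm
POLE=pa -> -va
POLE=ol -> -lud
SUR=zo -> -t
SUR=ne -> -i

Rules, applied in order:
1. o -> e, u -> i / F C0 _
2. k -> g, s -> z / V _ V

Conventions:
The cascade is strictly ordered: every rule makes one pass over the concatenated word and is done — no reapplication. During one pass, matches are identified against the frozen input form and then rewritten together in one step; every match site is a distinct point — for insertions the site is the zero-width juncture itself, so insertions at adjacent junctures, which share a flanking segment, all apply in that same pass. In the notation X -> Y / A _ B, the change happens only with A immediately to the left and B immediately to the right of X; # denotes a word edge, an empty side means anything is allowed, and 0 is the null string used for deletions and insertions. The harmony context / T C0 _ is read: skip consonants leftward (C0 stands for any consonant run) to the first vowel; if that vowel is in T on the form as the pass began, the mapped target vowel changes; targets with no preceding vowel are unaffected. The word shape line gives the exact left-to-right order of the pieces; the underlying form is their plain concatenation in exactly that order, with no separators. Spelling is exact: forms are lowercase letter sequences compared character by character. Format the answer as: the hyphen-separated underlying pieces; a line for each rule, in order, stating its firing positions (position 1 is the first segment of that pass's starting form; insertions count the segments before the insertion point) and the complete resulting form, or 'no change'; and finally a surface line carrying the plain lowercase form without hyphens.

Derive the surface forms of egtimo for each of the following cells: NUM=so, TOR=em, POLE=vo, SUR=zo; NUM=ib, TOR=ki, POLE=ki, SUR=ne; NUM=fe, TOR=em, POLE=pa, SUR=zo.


cell NUM=so, TOR=em, POLE=vo, SUR=zo:
underlying: egtimo-t-ez-lm-ir
1. o -> e, u -> i / F C0 _: fires at position(s) 6: egtimetezlmir
2. k -> g, s -> z / V _ V: no change
surface: egtimetezlmir

cell NUM=ib, TOR=ki, POLE=ki, SUR=ne:
underlying: egtimo-i-t-dd-ke
1. o -> e, u -> i / F C0 _: fires at position(s) 6: egtimeitddke
2. k -> g, s -> z / V _ V: no change
surface: egtimeitddke

cell NUM=fe, TOR=em, POLE=pa, SUR=zo:
underlying: egtimo-t-ez-va-se
1. o -> e, u -> i / F C0 _: fires at position(s) 6: egtimetezvase
2. k -> g, s -> z / V _ V: fires at position(s) 12: egtimetezvaze
surface: egtimetezvaze


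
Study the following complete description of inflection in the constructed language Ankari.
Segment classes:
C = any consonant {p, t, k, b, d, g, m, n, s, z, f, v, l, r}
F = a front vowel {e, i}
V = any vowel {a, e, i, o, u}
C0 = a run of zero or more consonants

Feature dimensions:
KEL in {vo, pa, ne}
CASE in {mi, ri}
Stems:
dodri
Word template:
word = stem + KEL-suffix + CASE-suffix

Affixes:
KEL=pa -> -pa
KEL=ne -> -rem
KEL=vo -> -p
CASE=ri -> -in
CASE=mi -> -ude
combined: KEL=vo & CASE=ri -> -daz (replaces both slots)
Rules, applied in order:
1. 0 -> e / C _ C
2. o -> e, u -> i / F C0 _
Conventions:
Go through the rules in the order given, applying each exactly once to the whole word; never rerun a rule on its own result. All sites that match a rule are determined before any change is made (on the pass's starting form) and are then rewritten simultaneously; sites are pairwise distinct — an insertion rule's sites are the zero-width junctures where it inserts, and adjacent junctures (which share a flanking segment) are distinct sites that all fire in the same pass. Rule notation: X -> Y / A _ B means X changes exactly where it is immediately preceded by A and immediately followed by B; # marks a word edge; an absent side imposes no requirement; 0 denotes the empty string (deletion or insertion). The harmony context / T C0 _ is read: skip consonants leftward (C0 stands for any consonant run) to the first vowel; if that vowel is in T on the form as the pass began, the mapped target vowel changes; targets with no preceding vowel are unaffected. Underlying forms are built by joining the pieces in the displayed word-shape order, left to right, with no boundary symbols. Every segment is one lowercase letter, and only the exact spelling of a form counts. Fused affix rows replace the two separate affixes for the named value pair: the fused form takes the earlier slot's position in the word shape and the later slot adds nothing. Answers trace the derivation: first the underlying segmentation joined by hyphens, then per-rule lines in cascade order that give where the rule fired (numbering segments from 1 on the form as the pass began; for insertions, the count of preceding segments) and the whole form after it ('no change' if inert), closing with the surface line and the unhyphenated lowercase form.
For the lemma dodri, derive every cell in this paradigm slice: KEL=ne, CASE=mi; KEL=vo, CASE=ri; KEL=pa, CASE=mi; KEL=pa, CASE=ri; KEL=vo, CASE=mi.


cell KEL=ne, CASE=mi:
underlying: dodri-rem-ude
1. 0 -> e / C _ C: inserts after position(s) 3: doderiremude
2. o -> e, u -> i / F C0 _: fires at position(s) 10: doderiremide
surface: doderiremide

cell KEL=vo, CASE=ri:
underlying: dodri-daz
1. 0 -> e / C _ C: inserts after position(s) 3: doderidaz
2. o -> e, u -> i / F C0 _: no change
surface: doderidaz

cell KEL=pa, CASE=mi:
underlying: dodri-pa-ude
1. 0 -> e / C _ C: inserts after position(s) 3: doderipaude
2. o -> e, u -> i / F C0 _: no change
surface: doderipaude

cell KEL=pa, CASE=ri:
underlying: dodri-pa-in
1. 0 -> e / C _ C: inserts after position(s) 3: doderipain
2. o -> e, u -> i / F C0 _: no change
surface: doderipain

cell KEL=vo, CASE=mi:
underlying: dodri-p-ude
1. 0 -> e / C _ C: inserts after position(s) 3: doderipude
2. o -> e, u -> i / F C0 _: fires at position(s) 8: doderipide
surface: doderipide


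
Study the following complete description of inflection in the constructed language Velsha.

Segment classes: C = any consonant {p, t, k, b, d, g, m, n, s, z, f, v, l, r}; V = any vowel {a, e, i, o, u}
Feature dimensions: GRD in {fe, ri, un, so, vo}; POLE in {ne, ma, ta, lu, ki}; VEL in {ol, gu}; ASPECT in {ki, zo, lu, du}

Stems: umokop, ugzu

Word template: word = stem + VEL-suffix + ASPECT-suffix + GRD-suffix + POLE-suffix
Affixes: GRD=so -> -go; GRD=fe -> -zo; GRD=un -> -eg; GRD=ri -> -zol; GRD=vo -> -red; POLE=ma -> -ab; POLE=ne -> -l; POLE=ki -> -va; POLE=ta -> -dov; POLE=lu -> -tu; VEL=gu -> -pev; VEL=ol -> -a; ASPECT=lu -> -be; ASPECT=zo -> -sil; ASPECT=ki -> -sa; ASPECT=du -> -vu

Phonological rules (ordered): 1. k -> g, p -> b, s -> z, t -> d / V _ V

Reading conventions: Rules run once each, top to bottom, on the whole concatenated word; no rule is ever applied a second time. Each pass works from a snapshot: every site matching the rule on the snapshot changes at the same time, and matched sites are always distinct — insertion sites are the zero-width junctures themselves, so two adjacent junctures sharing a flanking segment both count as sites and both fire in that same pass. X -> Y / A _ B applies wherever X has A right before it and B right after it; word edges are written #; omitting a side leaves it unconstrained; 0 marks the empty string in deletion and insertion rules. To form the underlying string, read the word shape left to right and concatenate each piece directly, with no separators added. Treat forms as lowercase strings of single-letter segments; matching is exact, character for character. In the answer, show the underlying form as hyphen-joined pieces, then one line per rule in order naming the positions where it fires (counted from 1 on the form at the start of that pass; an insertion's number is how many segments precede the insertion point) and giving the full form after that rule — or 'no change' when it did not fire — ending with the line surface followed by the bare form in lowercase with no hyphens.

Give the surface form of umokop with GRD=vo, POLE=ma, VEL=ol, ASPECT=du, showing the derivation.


underlying: umokop-a-vu-red-ab
1. k -> g, p -> b, s -> z, t -> d / V _ V: fires at position(s) 4, 6: umogobavuredab
surface: umogobavuredab


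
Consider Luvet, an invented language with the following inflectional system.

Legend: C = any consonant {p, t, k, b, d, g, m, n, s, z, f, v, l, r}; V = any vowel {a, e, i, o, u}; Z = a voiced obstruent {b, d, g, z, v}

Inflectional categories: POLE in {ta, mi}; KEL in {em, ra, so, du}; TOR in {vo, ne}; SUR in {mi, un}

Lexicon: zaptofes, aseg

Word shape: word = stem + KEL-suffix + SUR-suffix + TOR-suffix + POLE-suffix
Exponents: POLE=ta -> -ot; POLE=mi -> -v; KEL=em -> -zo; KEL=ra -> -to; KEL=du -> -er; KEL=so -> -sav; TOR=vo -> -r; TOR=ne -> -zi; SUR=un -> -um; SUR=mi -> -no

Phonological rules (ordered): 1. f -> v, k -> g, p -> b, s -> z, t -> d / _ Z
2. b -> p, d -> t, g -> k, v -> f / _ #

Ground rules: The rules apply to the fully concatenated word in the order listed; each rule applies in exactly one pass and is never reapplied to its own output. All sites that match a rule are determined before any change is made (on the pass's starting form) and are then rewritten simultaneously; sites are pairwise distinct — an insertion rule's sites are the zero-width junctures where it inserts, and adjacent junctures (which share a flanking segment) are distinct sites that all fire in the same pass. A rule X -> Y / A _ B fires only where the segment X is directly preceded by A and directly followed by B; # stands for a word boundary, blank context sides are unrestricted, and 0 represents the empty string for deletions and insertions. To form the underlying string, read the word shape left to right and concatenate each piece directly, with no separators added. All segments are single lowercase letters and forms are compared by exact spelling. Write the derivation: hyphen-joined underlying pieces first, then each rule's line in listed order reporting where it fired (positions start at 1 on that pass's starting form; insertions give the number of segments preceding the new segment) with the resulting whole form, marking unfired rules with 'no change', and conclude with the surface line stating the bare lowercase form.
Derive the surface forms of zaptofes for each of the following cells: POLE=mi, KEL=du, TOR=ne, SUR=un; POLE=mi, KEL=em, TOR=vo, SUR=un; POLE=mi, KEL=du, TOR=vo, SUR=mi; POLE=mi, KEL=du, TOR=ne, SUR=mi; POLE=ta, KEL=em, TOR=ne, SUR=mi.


cell POLE=mi, KEL=du, TOR=ne, SUR=un:
underlying: zaptofes-er-um-zi-v
1. f -> v, k -> g, p -> b, s -> z, t -> d / _ Z: no change
2. b -> p, d -> t, g -> k, v -> f / _ #: fires at position(s) 15: zaptofeserumzif
surface: zaptofeserumzif

cell POLE=mi, KEL=em, TOR=vo, SUR=un:
underlying: zaptofes-zo-um-r-v
1. f -> v, k -> g, p -> b, s -> z, t -> d / _ Z: fires at position(s) 8: zaptofezzoumrv
2. b -> p, d -> t, g -> k, v -> f / _ #: fires at position(s) 14: zaptofezzoumrf
surface: zaptofezzoumrf

cell POLE=mi, KEL=du, TOR=vo, SUR=mi:
underlying: zaptofes-er-no-r-v
1. f -> v, k -> g, p -> b, s -> z, t -> d / _ Z: no change
2. b -> p, d -> t, g -> k, v -> f / _ #: fires at position(s) 14: zaptofesernorf
surface: zaptofesernorf

cell POLE=mi, KEL=du, TOR=ne, SUR=mi:
underlying: zaptofes-er-no-zi-v
1. f -> v, k -> g, p -> b, s -> z, t -> d / _ Z: no change
2. b -> p, d -> t, g -> k, v -> f / _ #: fires at position(s) 15: zaptofesernozif
surface: zaptofesernozif

cell POLE=ta, KEL=em, TOR=ne, SUR=mi:
underlying: zaptofes-zo-no-zi-ot
1. f -> v, k -> g, p -> b, s -> z, t -> d / _ Z: fires at position(s) 8: zaptofezzonoziot
2. b -> p, d -> t, g -> k, v -> f / _ #: no change
surface: zaptofezzonoziot


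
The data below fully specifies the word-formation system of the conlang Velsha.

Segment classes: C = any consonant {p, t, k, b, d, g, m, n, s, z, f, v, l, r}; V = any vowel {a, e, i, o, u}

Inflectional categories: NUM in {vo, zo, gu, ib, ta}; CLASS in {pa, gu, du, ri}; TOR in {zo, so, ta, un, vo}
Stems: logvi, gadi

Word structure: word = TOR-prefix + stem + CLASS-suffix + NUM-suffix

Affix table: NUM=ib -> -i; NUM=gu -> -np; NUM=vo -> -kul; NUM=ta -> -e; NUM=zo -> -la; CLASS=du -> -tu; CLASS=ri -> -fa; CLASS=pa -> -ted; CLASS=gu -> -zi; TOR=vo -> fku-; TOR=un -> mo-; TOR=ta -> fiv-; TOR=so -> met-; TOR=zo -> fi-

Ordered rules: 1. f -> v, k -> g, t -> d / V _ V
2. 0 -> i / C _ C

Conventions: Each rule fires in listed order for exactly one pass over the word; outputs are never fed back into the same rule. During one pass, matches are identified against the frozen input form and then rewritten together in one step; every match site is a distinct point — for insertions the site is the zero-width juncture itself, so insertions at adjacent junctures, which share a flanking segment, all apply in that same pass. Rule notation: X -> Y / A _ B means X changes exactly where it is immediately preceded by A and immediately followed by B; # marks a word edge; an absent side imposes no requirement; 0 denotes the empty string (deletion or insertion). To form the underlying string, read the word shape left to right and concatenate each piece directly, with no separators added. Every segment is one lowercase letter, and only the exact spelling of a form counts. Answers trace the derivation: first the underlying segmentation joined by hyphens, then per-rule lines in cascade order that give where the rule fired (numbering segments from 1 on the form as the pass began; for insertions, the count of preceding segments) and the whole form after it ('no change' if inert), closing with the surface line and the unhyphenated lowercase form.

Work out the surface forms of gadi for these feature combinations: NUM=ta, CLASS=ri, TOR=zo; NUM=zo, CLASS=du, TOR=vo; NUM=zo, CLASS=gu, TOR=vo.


cell NUM=ta, CLASS=ri, TOR=zo:
underlying: fi-gadi-fa-e
1. f -> v, k -> g, t -> d / V _ V: fires at position(s) 7: figadivae
2. 0 -> i / C _ C: no change
surface: figadivae

cell NUM=zo, CLASS=du, TOR=vo:
underlying: fku-gadi-tu-la
1. f -> v, k -> g, t -> d / V _ V: fires at position(s) 8: fkugadidula
2. 0 -> i / C _ C: inserts after position(s) 1: fikugadidula
surface: fikugadidula

cell NUM=zo, CLASS=gu, TOR=vo:
underlying: fku-gadi-zi-la
1. f -> v, k -> g, t -> d / V _ V: no change
2. 0 -> i / C _ C: inserts after position(s) 1: fikugadizila
surface: fikugadizila


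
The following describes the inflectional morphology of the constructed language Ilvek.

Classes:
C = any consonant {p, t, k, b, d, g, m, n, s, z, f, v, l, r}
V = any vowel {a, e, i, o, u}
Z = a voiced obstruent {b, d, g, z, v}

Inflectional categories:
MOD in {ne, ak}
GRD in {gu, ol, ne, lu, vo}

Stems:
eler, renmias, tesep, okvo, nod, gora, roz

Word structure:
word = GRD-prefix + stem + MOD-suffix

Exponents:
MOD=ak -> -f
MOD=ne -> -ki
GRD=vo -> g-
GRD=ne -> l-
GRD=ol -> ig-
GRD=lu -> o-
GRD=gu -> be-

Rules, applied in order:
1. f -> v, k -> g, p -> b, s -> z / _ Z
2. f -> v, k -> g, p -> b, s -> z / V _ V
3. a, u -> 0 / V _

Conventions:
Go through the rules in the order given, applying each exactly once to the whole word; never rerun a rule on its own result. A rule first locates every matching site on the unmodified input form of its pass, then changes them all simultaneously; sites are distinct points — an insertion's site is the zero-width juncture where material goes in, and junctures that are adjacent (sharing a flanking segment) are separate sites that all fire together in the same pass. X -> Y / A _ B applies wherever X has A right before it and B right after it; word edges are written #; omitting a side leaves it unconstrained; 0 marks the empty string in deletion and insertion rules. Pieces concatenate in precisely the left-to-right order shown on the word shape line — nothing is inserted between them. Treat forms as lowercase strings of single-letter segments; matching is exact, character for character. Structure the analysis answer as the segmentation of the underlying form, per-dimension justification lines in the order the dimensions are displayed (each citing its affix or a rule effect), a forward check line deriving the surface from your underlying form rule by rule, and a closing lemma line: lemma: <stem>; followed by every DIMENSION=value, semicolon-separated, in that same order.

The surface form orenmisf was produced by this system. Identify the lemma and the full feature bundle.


underlying: o-renmias-f
MOD=ak - signalled by the affix -f
GRD=lu - signalled by the affix o-
check: orenmiasf -> orenmiasf -> orenmiasf -> orenmisf
lemma: renmias; MOD=ak; GRD=lu


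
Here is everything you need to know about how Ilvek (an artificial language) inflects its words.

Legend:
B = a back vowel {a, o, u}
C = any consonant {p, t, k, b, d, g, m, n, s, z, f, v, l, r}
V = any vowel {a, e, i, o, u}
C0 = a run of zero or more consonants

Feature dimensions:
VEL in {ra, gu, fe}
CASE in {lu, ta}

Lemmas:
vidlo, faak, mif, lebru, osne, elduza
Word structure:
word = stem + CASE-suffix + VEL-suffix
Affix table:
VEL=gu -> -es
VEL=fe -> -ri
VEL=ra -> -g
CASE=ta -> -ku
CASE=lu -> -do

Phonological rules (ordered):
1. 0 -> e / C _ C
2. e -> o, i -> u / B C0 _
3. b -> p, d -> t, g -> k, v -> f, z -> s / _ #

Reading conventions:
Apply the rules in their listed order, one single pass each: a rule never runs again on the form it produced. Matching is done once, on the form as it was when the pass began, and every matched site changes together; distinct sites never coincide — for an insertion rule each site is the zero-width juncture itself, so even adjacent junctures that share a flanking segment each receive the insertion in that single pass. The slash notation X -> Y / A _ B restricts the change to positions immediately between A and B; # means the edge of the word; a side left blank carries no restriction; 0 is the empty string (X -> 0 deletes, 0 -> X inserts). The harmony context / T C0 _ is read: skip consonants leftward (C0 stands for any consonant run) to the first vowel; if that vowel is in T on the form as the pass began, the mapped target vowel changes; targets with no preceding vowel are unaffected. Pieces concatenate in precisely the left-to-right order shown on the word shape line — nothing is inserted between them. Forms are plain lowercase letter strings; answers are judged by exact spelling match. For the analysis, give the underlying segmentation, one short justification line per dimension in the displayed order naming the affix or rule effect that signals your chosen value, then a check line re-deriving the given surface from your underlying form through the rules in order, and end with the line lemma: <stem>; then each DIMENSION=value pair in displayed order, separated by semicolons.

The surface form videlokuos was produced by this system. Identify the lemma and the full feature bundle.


underlying: vidlo-ku-es
VEL=gu - signalled by the affix -es
CASE=ta - signalled by the affix -ku
check: vidlokues -> videlokues -> videlokuos -> videlokuos
lemma: vidlo; VEL=gu; CASE=ta


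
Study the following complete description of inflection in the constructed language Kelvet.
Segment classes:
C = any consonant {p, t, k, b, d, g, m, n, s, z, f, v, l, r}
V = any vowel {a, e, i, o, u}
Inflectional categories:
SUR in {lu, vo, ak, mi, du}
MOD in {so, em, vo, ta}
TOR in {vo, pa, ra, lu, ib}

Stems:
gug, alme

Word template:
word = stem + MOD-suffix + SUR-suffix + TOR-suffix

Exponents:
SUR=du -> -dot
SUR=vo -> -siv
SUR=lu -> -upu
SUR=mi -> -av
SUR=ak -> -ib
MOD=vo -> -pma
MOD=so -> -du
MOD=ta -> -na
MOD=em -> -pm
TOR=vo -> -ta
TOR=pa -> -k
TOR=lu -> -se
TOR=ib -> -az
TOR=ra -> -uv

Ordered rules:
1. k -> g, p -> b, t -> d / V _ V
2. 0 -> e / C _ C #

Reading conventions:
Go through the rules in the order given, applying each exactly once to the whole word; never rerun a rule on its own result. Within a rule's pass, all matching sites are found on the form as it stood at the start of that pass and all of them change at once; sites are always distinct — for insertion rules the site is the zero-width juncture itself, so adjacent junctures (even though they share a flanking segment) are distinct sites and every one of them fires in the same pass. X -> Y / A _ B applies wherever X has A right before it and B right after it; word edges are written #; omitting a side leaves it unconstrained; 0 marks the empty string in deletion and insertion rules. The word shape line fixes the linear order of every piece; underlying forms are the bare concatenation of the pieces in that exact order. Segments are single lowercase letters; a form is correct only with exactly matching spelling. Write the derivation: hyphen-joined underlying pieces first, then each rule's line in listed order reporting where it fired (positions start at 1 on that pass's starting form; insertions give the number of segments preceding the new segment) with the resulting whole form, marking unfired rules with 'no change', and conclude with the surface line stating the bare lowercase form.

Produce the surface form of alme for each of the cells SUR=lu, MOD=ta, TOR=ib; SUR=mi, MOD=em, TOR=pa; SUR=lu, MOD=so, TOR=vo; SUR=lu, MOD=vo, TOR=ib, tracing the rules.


cell SUR=lu, MOD=ta, TOR=ib:
underlying: alme-na-upu-az
1. k -> g, p -> b, t -> d / V _ V: fires at position(s) 8: almenaubuaz
2. 0 -> e / C _ C #: no change
surface: almenaubuaz

cell SUR=mi, MOD=em, TOR=pa:
underlying: alme-pm-av-k
1. k -> g, p -> b, t -> d / V _ V: no change
2. 0 -> e / C _ C #: inserts after position(s) 8: almepmavek
surface: almepmavek

cell SUR=lu, MOD=so, TOR=vo:
underlying: alme-du-upu-ta
1. k -> g, p -> b, t -> d / V _ V: fires at position(s) 8, 10: almeduubuda
2. 0 -> e / C _ C #: no change
surface: almeduubuda

cell SUR=lu, MOD=vo, TOR=ib:
underlying: alme-pma-upu-az
1. k -> g, p -> b, t -> d / V _ V: fires at position(s) 9: almepmaubuaz
2. 0 -> e / C _ C #: no change
surface: almepmaubuaz


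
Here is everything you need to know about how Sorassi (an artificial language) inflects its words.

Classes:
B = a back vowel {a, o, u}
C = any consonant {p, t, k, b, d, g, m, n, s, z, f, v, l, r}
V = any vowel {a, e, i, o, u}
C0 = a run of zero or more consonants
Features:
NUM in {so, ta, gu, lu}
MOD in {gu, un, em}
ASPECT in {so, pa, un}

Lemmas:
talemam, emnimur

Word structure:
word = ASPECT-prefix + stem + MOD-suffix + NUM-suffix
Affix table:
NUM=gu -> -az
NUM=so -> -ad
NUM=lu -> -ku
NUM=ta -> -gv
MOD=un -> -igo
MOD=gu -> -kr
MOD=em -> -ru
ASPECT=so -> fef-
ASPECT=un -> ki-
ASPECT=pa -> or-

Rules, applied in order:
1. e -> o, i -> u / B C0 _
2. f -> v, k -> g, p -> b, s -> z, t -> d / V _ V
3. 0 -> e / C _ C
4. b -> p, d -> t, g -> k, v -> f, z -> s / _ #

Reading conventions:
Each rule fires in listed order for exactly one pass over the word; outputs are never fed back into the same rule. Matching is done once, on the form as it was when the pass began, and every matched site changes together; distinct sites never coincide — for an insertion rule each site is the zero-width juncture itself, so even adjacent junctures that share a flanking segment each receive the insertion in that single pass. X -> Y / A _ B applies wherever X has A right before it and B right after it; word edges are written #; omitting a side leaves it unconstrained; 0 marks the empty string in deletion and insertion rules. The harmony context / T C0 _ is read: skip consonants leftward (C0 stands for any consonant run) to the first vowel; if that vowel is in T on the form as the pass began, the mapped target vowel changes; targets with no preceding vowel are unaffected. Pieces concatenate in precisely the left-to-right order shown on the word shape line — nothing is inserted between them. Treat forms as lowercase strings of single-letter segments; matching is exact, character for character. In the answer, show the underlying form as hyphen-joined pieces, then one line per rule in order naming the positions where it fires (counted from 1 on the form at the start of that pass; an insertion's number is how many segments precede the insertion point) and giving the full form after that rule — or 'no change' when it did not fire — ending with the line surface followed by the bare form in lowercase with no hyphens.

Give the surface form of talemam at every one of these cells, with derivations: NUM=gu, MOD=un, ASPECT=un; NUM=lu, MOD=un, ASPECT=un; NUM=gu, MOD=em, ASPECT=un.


cell NUM=gu, MOD=un, ASPECT=un:
underlying: ki-talemam-igo-az
1. e -> o, i -> u / B C0 _: fires at position(s) 6, 10: kitalomamugoaz
2. f -> v, k -> g, p -> b, s -> z, t -> d / V _ V: fires at position(s) 3: kidalomamugoaz
3. 0 -> e / C _ C: no change
4. b -> p, d -> t, g -> k, v -> f, z -> s / _ #: fires at position(s) 14: kidalomamugoas
surface: kidalomamugoas

cell NUM=lu, MOD=un, ASPECT=un:
underlying: ki-talemam-igo-ku
1. e -> o, i -> u / B C0 _: fires at position(s) 6, 10: kitalomamugoku
2. f -> v, k -> g, p -> b, s -> z, t -> d / V _ V: fires at position(s) 3, 13: kidalomamugogu
3. 0 -> e / C _ C: no change
4. b -> p, d -> t, g -> k, v -> f, z -> s / _ #: no change
surface: kidalomamugogu

cell NUM=gu, MOD=em, ASPECT=un:
underlying: ki-talemam-ru-az
1. e -> o, i -> u / B C0 _: fires at position(s) 6: kitalomamruaz
2. f -> v, k -> g, p -> b, s -> z, t -> d / V _ V: fires at position(s) 3: kidalomamruaz
3. 0 -> e / C _ C: inserts after position(s) 9: kidalomameruaz
4. b -> p, d -> t, g -> k, v -> f, z -> s / _ #: fires at position(s) 14: kidalomameruas
surface: kidalomameruas


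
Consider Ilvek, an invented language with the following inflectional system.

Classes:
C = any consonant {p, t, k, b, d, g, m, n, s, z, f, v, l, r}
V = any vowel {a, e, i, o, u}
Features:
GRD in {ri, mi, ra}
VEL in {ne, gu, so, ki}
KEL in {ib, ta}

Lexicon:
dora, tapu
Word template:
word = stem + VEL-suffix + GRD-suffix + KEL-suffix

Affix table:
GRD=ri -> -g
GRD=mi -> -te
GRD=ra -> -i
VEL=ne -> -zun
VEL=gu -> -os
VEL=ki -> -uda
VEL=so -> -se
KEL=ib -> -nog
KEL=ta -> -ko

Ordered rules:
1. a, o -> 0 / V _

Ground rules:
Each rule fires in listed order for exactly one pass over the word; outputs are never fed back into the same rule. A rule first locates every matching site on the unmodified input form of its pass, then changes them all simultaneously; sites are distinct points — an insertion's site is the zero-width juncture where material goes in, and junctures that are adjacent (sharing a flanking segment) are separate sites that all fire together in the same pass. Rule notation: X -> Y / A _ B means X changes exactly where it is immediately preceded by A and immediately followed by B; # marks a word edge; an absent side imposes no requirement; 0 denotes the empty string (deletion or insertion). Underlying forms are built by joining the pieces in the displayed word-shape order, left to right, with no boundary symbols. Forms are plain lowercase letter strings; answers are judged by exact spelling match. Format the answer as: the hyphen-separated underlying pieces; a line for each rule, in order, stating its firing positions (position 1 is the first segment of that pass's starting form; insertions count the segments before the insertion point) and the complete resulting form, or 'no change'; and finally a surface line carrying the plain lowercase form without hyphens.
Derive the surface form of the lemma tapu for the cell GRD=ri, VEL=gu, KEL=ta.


underlying: tapu-os-g-ko
1. a, o -> 0 / V _: fires at position(s) 5: tapusgko
surface: tapusgko


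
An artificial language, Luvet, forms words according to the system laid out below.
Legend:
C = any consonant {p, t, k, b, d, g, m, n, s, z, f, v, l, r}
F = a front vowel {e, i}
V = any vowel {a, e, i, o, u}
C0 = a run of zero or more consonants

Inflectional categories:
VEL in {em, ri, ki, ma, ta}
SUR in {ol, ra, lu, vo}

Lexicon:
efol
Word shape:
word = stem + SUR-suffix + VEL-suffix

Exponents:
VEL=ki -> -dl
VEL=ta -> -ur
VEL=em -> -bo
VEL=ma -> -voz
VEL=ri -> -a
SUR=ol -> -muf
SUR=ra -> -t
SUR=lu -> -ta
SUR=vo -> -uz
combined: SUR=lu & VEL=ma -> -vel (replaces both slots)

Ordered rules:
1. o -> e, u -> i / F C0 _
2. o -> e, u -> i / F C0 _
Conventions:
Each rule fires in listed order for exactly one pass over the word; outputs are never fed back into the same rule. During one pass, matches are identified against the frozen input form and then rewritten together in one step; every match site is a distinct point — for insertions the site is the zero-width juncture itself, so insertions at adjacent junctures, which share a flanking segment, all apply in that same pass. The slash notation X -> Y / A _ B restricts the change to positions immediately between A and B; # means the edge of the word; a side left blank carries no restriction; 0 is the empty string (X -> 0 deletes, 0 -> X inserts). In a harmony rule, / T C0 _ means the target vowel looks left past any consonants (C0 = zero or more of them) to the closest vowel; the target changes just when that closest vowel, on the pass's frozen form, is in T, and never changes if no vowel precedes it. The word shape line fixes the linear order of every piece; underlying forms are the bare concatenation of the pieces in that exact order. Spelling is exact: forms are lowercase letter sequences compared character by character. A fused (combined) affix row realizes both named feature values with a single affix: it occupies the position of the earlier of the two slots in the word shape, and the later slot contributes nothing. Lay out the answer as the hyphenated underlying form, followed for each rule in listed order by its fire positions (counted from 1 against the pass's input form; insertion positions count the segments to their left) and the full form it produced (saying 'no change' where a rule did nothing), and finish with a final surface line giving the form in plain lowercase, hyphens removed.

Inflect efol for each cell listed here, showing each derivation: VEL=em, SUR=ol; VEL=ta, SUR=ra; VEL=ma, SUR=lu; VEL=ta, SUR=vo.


cell VEL=em, SUR=ol:
underlying: efol-muf-bo
1. o -> e, u -> i / F C0 _: fires at position(s) 3: efelmufbo
2. o -> e, u -> i / F C0 _: fires at position(s) 6: efelmifbo
surface: efelmifbo

cell VEL=ta, SUR=ra:
underlying: efol-t-ur
1. o -> e, u -> i / F C0 _: fires at position(s) 3: efeltur
2. o -> e, u -> i / F C0 _: fires at position(s) 6: efeltir
surface: efeltir

cell VEL=ma, SUR=lu:
underlying: efol-vel
1. o -> e, u -> i / F C0 _: fires at position(s) 3: efelvel
2. o -> e, u -> i / F C0 _: no change
surface: efelvel

cell VEL=ta, SUR=vo:
underlying: efol-uz-ur
1. o -> e, u -> i / F C0 _: fires at position(s) 3: efeluzur
2. o -> e, u -> i / F C0 _: fires at position(s) 5: efelizur
surface: efelizur
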